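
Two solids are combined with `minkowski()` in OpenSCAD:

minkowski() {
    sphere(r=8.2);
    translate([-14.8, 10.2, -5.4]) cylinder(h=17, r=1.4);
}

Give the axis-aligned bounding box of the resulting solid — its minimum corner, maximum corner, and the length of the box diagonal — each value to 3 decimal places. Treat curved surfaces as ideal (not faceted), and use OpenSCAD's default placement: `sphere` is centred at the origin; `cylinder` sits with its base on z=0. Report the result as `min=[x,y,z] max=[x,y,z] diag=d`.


A = translate([-14.8, 10.2, -5.4]) cylinder(h=17, r=1.4) → bbox [-16.2,8.8,-5.4] .. [-13.4,11.6,11.6]
B = sphere(r=8.2) → bbox [-8.2,-8.2,-8.2] .. [8.2,8.2,8.2]
lo = A.lo+B.lo = [-16.2-8.2, 8.8-8.2, -5.4-8.2] = [-24.400,0.600,-13.600]
hi = A.hi+B.hi = [-13.4+8.2, 11.6+8.2, 11.6+8.2] = [-5.200,19.800,19.800]
diag = √(19.2²+19.2²+33.4²) = √1852.84 = 43.045

min=[-24.400,0.600,-13.600] max=[-5.200,19.800,19.800] diag=43.045


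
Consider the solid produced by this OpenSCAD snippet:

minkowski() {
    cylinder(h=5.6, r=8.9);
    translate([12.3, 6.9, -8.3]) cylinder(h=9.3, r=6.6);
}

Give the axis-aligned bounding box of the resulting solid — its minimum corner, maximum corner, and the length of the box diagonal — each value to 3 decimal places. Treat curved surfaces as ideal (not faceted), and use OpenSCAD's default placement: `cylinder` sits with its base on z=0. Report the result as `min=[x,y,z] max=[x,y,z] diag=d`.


A = translate([12.3, 6.9, -8.3]) cylinder(h=9.3, r=6.6) → bbox [5.7,0.3,-8.3] .. [18.9,13.5,1]
B = cylinder(h=5.6, r=8.9) → bbox [-8.9,-8.9,0] .. [8.9,8.9,5.6]
lo = A.lo+B.lo = [5.7-8.9, 0.3-8.9, -8.3+0] = [-3.200,-8.600,-8.300]
hi = A.hi+B.hi = [18.9+8.9, 13.5+8.9, 1+5.6] = [27.800,22.400,6.600]
diag = √(31²+31²+14.9²) = √2144.01 = 46.303

min=[-3.200,-8.600,-8.300] max=[27.800,22.400,6.600] diag=46.303


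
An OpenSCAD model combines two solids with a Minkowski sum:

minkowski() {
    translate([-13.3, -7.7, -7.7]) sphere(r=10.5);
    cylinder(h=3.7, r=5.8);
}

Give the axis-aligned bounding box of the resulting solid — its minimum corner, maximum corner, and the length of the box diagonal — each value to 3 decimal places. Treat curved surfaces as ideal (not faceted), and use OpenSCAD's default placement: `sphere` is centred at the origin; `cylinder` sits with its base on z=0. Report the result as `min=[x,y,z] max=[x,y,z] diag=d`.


A = translate([-13.3, -7.7, -7.7]) sphere(r=10.5) → bbox [-23.8,-18.2,-18.2] .. [-2.8,2.8,2.8]
B = cylinder(h=3.7, r=5.8) → bbox [-5.8,-5.8,0] .. [5.8,5.8,3.7]
lo = A.lo+B.lo = [-23.8-5.8, -18.2-5.8, -18.2+0] = [-29.600,-24.000,-18.200]
hi = A.hi+B.hi = [-2.8+5.8, 2.8+5.8, 2.8+3.7] = [3.000,8.600,6.500]
diag = √(32.6²+32.6²+24.7²) = √2735.61 = 52.303

min=[-29.600,-24.000,-18.200] max=[3.000,8.600,6.500] diag=52.303


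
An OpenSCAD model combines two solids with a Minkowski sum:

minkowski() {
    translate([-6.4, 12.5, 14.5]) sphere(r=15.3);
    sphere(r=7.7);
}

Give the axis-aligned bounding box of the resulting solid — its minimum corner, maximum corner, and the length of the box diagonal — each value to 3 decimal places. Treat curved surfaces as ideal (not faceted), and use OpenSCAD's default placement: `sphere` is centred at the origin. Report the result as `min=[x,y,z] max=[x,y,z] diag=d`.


A = translate([-6.4, 12.5, 14.5]) sphere(r=15.3) → bbox [-21.7,-2.8,-0.8] .. [8.9,27.8,29.8]
B = sphere(r=7.7) → bbox [-7.7,-7.7,-7.7] .. [7.7,7.7,7.7]
lo = A.lo+B.lo = [-21.7-7.7, -2.8-7.7, -0.8-7.7] = [-29.400,-10.500,-8.500]
hi = A.hi+B.hi = [8.9+7.7, 27.8+7.7, 29.8+7.7] = [16.600,35.500,37.500]
diag = √(46²+46²+46²) = √6348 = 79.674

min=[-29.400,-10.500,-8.500] max=[16.600,35.500,37.500] diag=79.674


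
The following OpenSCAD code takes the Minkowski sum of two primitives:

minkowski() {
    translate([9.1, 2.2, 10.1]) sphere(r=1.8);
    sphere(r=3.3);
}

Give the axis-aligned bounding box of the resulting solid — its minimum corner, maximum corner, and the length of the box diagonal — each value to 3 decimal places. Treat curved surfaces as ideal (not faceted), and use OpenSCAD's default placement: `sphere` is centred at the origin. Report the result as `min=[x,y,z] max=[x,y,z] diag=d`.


min=[4.000,-2.900,5.000] max=[14.200,7.300,15.200] diag=17.667

A = translate([9.1, 2.2, 10.1]) sphere(r=1.8) → bbox [7.3,0.4,8.3] .. [10.9,4,11.9]
B = sphere(r=3.3) → bbox [-3.3,-3.3,-3.3] .. [3.3,3.3,3.3]
lo = A.lo+B.lo = [7.3-3.3, 0.4-3.3, 8.3-3.3] = [4.000,-2.900,5.000]
hi = A.hi+B.hi = [10.9+3.3, 4+3.3, 11.9+3.3] = [14.200,7.300,15.200]
diag = √(10.2²+10.2²+10.2²) = √312.12 = 17.667


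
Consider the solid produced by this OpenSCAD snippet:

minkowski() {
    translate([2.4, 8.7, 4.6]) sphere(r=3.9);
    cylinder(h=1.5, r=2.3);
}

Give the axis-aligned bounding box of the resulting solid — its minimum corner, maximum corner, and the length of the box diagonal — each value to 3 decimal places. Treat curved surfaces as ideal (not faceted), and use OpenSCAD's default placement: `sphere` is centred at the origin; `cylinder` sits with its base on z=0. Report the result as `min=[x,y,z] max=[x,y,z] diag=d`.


A = translate([2.4, 8.7, 4.6]) sphere(r=3.9) → bbox [-1.5,4.8,0.7] .. [6.3,12.6,8.5]
B = cylinder(h=1.5, r=2.3) → bbox [-2.3,-2.3,0] .. [2.3,2.3,1.5]
lo = A.lo+B.lo = [-1.5-2.3, 4.8-2.3, 0.7+0] = [-3.800,2.500,0.700]
hi = A.hi+B.hi = [6.3+2.3, 12.6+2.3, 8.5+1.5] = [8.600,14.900,10.000]
diag = √(12.4²+12.4²+9.3²) = √394.01 = 19.850

min=[-3.800,2.500,0.700] max=[8.600,14.900,10.000] diag=19.850


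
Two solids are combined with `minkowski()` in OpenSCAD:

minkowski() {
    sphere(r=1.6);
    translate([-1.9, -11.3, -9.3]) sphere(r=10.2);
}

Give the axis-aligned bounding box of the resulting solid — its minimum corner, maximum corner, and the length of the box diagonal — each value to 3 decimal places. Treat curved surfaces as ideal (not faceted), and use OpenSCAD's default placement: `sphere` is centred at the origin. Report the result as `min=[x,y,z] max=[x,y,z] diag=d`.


A = translate([-1.9, -11.3, -9.3]) sphere(r=10.2) → bbox [-12.1,-21.5,-19.5] .. [8.3,-1.1,0.9]
B = sphere(r=1.6) → bbox [-1.6,-1.6,-1.6] .. [1.6,1.6,1.6]
lo = A.lo+B.lo = [-12.1-1.6, -21.5-1.6, -19.5-1.6] = [-13.700,-23.100,-21.100]
hi = A.hi+B.hi = [8.3+1.6, -1.1+1.6, 0.9+1.6] = [9.900,0.500,2.500]
diag = √(23.6²+23.6²+23.6²) = √1670.88 = 40.876

min=[-13.700,-23.100,-21.100] max=[9.900,0.500,2.500] diag=40.876


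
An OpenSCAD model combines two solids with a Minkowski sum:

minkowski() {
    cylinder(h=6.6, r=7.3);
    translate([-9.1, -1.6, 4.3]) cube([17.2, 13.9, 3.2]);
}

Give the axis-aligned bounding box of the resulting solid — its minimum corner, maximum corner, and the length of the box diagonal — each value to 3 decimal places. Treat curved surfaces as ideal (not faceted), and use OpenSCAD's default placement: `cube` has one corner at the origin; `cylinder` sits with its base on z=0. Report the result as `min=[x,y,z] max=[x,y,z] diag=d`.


min=[-16.400,-8.900,4.300] max=[15.400,19.600,14.100] diag=43.812

A = translate([-9.1, -1.6, 4.3]) cube([17.2, 13.9, 3.2]) → bbox [-9.1,-1.6,4.3] .. [8.1,12.3,7.5]
B = cylinder(h=6.6, r=7.3) → bbox [-7.3,-7.3,0] .. [7.3,7.3,6.6]
lo = A.lo+B.lo = [-9.1-7.3, -1.6-7.3, 4.3+0] = [-16.400,-8.900,4.300]
hi = A.hi+B.hi = [8.1+7.3, 12.3+7.3, 7.5+6.6] = [15.400,19.600,14.100]
diag = √(31.8²+28.5²+9.8²) = √1919.53 = 43.812


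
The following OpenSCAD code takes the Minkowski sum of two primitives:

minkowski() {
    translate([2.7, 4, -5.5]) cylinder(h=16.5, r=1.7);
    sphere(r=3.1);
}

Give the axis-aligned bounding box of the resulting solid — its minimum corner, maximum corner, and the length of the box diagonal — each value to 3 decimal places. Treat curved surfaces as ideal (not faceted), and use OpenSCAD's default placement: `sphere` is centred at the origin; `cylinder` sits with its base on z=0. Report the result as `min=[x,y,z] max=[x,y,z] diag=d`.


A = translate([2.7, 4, -5.5]) cylinder(h=16.5, r=1.7) → bbox [1,2.3,-5.5] .. [4.4,5.7,11]
B = sphere(r=3.1) → bbox [-3.1,-3.1,-3.1] .. [3.1,3.1,3.1]
lo = A.lo+B.lo = [1-3.1, 2.3-3.1, -5.5-3.1] = [-2.100,-0.800,-8.600]
hi = A.hi+B.hi = [4.4+3.1, 5.7+3.1, 11+3.1] = [7.500,8.800,14.100]
diag = √(9.6²+9.6²+22.7²) = √699.61 = 26.450

min=[-2.100,-0.800,-8.600] max=[7.500,8.800,14.100] diag=26.450


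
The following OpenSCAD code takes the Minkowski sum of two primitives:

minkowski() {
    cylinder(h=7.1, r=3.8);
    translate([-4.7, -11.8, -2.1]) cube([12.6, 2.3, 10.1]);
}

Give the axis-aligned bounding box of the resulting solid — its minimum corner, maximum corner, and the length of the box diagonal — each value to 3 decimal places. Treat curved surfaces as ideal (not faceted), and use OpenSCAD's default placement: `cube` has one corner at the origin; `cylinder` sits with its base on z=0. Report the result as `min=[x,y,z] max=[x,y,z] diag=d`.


min=[-8.500,-15.600,-2.100] max=[11.700,-5.700,15.100] diag=28.318

A = translate([-4.7, -11.8, -2.1]) cube([12.6, 2.3, 10.1]) → bbox [-4.7,-11.8,-2.1] .. [7.9,-9.5,8]
B = cylinder(h=7.1, r=3.8) → bbox [-3.8,-3.8,0] .. [3.8,3.8,7.1]
lo = A.lo+B.lo = [-4.7-3.8, -11.8-3.8, -2.1+0] = [-8.500,-15.600,-2.100]
hi = A.hi+B.hi = [7.9+3.8, -9.5+3.8, 8+7.1] = [11.700,-5.700,15.100]
diag = √(20.2²+9.9²+17.2²) = √801.89 = 28.318


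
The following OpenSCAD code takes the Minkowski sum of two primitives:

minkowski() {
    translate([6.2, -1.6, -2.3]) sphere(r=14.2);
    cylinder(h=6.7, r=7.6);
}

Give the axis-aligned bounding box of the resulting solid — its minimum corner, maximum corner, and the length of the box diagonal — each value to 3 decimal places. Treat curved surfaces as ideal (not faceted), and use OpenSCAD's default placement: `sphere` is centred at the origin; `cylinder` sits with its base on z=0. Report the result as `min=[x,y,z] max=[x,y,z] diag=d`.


min=[-15.600,-23.400,-16.500] max=[28.000,20.200,18.600] diag=70.950

A = translate([6.2, -1.6, -2.3]) sphere(r=14.2) → bbox [-8,-15.8,-16.5] .. [20.4,12.6,11.9]
B = cylinder(h=6.7, r=7.6) → bbox [-7.6,-7.6,0] .. [7.6,7.6,6.7]
lo = A.lo+B.lo = [-8-7.6, -15.8-7.6, -16.5+0] = [-15.600,-23.400,-16.500]
hi = A.hi+B.hi = [20.4+7.6, 12.6+7.6, 11.9+6.7] = [28.000,20.200,18.600]
diag = √(43.6²+43.6²+35.1²) = √5033.93 = 70.950


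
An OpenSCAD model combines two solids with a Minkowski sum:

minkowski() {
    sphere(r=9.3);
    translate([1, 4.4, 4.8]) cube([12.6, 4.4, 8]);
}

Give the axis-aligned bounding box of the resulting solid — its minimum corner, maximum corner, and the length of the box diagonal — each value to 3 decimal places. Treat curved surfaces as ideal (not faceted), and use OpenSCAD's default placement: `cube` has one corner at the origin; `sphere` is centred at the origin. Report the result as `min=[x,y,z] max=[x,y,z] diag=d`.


A = translate([1, 4.4, 4.8]) cube([12.6, 4.4, 8]) → bbox [1,4.4,4.8] .. [13.6,8.8,12.8]
B = sphere(r=9.3) → bbox [-9.3,-9.3,-9.3] .. [9.3,9.3,9.3]
lo = A.lo+B.lo = [1-9.3, 4.4-9.3, 4.8-9.3] = [-8.300,-4.900,-4.500]
hi = A.hi+B.hi = [13.6+9.3, 8.8+9.3, 12.8+9.3] = [22.900,18.100,22.100]
diag = √(31.2²+23²+26.6²) = √2210 = 47.011

min=[-8.300,-4.900,-4.500] max=[22.900,18.100,22.100] diag=47.011


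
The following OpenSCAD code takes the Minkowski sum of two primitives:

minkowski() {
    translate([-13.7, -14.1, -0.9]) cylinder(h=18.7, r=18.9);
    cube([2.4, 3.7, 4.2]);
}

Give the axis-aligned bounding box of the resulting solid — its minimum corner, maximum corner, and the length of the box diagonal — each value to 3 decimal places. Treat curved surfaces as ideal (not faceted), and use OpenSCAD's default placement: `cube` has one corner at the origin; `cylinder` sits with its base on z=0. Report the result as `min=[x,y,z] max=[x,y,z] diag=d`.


A = translate([-13.7, -14.1, -0.9]) cylinder(h=18.7, r=18.9) → bbox [-32.6,-33,-0.9] .. [5.2,4.8,17.8]
B = cube([2.4, 3.7, 4.2]) → bbox [0,0,0] .. [2.4,3.7,4.2]
lo = A.lo+B.lo = [-32.6+0, -33+0, -0.9+0] = [-32.600,-33.000,-0.900]
hi = A.hi+B.hi = [5.2+2.4, 4.8+3.7, 17.8+4.2] = [7.600,8.500,22.000]
diag = √(40.2²+41.5²+22.9²) = √3862.7 = 62.151

min=[-32.600,-33.000,-0.900] max=[7.600,8.500,22.000] diag=62.151


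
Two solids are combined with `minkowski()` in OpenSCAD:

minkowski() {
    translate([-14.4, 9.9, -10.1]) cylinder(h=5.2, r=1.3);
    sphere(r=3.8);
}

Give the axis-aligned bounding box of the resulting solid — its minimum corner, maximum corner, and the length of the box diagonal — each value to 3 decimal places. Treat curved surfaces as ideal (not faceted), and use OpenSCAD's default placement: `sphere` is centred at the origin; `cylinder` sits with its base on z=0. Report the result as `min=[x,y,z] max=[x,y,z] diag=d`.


A = translate([-14.4, 9.9, -10.1]) cylinder(h=5.2, r=1.3) → bbox [-15.7,8.6,-10.1] .. [-13.1,11.2,-4.9]
B = sphere(r=3.8) → bbox [-3.8,-3.8,-3.8] .. [3.8,3.8,3.8]
lo = A.lo+B.lo = [-15.7-3.8, 8.6-3.8, -10.1-3.8] = [-19.500,4.800,-13.900]
hi = A.hi+B.hi = [-13.1+3.8, 11.2+3.8, -4.9+3.8] = [-9.300,15.000,-1.100]
diag = √(10.2²+10.2²+12.8²) = √371.92 = 19.285

min=[-19.500,4.800,-13.900] max=[-9.300,15.000,-1.100] diag=19.285


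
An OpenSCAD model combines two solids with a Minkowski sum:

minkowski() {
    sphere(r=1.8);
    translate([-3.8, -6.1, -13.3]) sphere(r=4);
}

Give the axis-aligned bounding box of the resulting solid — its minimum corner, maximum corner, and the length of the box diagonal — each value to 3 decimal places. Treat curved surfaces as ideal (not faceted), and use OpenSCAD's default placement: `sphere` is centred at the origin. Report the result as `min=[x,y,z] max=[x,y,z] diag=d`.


A = translate([-3.8, -6.1, -13.3]) sphere(r=4) → bbox [-7.8,-10.1,-17.3] .. [0.2,-2.1,-9.3]
B = sphere(r=1.8) → bbox [-1.8,-1.8,-1.8] .. [1.8,1.8,1.8]
lo = A.lo+B.lo = [-7.8-1.8, -10.1-1.8, -17.3-1.8] = [-9.600,-11.900,-19.100]
hi = A.hi+B.hi = [0.2+1.8, -2.1+1.8, -9.3+1.8] = [2.000,-0.300,-7.500]
diag = √(11.6²+11.6²+11.6²) = √403.68 = 20.092

min=[-9.600,-11.900,-19.100] max=[2.000,-0.300,-7.500] diag=20.092


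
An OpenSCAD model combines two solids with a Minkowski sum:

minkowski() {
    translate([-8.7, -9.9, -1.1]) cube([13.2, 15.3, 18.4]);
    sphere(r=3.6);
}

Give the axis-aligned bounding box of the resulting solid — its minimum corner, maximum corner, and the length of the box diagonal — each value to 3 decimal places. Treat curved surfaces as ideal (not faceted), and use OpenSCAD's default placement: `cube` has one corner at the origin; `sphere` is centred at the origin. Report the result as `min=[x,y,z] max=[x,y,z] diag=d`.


A = translate([-8.7, -9.9, -1.1]) cube([13.2, 15.3, 18.4]) → bbox [-8.7,-9.9,-1.1] .. [4.5,5.4,17.3]
B = sphere(r=3.6) → bbox [-3.6,-3.6,-3.6] .. [3.6,3.6,3.6]
lo = A.lo+B.lo = [-8.7-3.6, -9.9-3.6, -1.1-3.6] = [-12.300,-13.500,-4.700]
hi = A.hi+B.hi = [4.5+3.6, 5.4+3.6, 17.3+3.6] = [8.100,9.000,20.900]
diag = √(20.4²+22.5²+25.6²) = √1577.77 = 39.721

min=[-12.300,-13.500,-4.700] max=[8.100,9.000,20.900] diag=39.721


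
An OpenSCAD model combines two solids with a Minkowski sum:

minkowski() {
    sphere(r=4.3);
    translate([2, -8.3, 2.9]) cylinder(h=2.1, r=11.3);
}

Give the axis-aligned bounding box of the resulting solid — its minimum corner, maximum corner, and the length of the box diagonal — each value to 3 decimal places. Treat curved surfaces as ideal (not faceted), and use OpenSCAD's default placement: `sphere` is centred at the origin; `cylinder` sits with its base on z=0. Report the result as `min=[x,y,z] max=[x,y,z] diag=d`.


min=[-13.600,-23.900,-1.400] max=[17.600,7.300,9.300] diag=45.402

A = translate([2, -8.3, 2.9]) cylinder(h=2.1, r=11.3) → bbox [-9.3,-19.6,2.9] .. [13.3,3,5]
B = sphere(r=4.3) → bbox [-4.3,-4.3,-4.3] .. [4.3,4.3,4.3]
lo = A.lo+B.lo = [-9.3-4.3, -19.6-4.3, 2.9-4.3] = [-13.600,-23.900,-1.400]
hi = A.hi+B.hi = [13.3+4.3, 3+4.3, 5+4.3] = [17.600,7.300,9.300]
diag = √(31.2²+31.2²+10.7²) = √2061.37 = 45.402


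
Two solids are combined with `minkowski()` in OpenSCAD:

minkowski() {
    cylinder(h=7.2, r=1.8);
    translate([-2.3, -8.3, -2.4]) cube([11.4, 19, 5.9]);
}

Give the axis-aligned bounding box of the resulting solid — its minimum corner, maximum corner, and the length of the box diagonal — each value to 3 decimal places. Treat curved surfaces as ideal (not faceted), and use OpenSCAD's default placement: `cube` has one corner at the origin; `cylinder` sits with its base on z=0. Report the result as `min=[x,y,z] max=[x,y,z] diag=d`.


min=[-4.100,-10.100,-2.400] max=[10.900,12.500,10.700] diag=30.123

A = translate([-2.3, -8.3, -2.4]) cube([11.4, 19, 5.9]) → bbox [-2.3,-8.3,-2.4] .. [9.1,10.7,3.5]
B = cylinder(h=7.2, r=1.8) → bbox [-1.8,-1.8,0] .. [1.8,1.8,7.2]
lo = A.lo+B.lo = [-2.3-1.8, -8.3-1.8, -2.4+0] = [-4.100,-10.100,-2.400]
hi = A.hi+B.hi = [9.1+1.8, 10.7+1.8, 3.5+7.2] = [10.900,12.500,10.700]
diag = √(15²+22.6²+13.1²) = √907.37 = 30.123


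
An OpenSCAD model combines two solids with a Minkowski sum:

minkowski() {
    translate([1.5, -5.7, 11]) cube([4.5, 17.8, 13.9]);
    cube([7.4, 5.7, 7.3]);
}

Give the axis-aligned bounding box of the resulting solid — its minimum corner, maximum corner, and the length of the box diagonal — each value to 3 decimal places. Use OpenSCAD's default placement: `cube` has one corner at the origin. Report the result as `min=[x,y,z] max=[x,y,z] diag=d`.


A = translate([1.5, -5.7, 11]) cube([4.5, 17.8, 13.9]) → bbox [1.5,-5.7,11] .. [6,12.1,24.9]
B = cube([7.4, 5.7, 7.3]) → bbox [0,0,0] .. [7.4,5.7,7.3]
lo = A.lo+B.lo = [1.5+0, -5.7+0, 11+0] = [1.500,-5.700,11.000]
hi = A.hi+B.hi = [6+7.4, 12.1+5.7, 24.9+7.3] = [13.400,17.800,32.200]
diag = √(11.9²+23.5²+21.2²) = √1143.3 = 33.813

min=[1.500,-5.700,11.000] max=[13.400,17.800,32.200] diag=33.813


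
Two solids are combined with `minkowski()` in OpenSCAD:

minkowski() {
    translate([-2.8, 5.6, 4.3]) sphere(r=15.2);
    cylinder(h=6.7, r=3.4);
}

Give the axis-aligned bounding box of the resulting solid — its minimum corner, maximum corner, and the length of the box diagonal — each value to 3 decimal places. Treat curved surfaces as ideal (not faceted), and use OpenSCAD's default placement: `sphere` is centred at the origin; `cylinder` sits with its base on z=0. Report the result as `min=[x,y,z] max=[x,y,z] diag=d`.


min=[-21.400,-13.000,-10.900] max=[15.800,24.200,26.200] diag=64.375

A = translate([-2.8, 5.6, 4.3]) sphere(r=15.2) → bbox [-18,-9.6,-10.9] .. [12.4,20.8,19.5]
B = cylinder(h=6.7, r=3.4) → bbox [-3.4,-3.4,0] .. [3.4,3.4,6.7]
lo = A.lo+B.lo = [-18-3.4, -9.6-3.4, -10.9+0] = [-21.400,-13.000,-10.900]
hi = A.hi+B.hi = [12.4+3.4, 20.8+3.4, 19.5+6.7] = [15.800,24.200,26.200]
diag = √(37.2²+37.2²+37.1²) = √4144.09 = 64.375


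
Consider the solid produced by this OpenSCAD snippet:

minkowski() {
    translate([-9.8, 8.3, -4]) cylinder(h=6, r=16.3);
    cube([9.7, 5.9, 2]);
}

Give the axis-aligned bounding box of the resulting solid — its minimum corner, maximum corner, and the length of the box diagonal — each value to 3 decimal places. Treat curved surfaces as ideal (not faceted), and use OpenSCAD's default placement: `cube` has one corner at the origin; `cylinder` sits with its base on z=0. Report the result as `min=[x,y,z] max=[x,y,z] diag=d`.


A = translate([-9.8, 8.3, -4]) cylinder(h=6, r=16.3) → bbox [-26.1,-8,-4] .. [6.5,24.6,2]
B = cube([9.7, 5.9, 2]) → bbox [0,0,0] .. [9.7,5.9,2]
lo = A.lo+B.lo = [-26.1+0, -8+0, -4+0] = [-26.100,-8.000,-4.000]
hi = A.hi+B.hi = [6.5+9.7, 24.6+5.9, 2+2] = [16.200,30.500,4.000]
diag = √(42.3²+38.5²+8²) = √3335.54 = 57.754

min=[-26.100,-8.000,-4.000] max=[16.200,30.500,4.000] diag=57.754


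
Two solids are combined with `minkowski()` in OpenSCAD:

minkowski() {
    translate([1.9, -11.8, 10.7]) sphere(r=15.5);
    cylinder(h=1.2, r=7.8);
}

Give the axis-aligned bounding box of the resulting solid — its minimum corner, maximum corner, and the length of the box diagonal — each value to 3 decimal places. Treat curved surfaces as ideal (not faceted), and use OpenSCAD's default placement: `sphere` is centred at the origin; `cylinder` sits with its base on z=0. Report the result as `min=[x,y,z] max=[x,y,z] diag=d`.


A = translate([1.9, -11.8, 10.7]) sphere(r=15.5) → bbox [-13.6,-27.3,-4.8] .. [17.4,3.7,26.2]
B = cylinder(h=1.2, r=7.8) → bbox [-7.8,-7.8,0] .. [7.8,7.8,1.2]
lo = A.lo+B.lo = [-13.6-7.8, -27.3-7.8, -4.8+0] = [-21.400,-35.100,-4.800]
hi = A.hi+B.hi = [17.4+7.8, 3.7+7.8, 26.2+1.2] = [25.200,11.500,27.400]
diag = √(46.6²+46.6²+32.2²) = √5379.96 = 73.348

min=[-21.400,-35.100,-4.800] max=[25.200,11.500,27.400] diag=73.348


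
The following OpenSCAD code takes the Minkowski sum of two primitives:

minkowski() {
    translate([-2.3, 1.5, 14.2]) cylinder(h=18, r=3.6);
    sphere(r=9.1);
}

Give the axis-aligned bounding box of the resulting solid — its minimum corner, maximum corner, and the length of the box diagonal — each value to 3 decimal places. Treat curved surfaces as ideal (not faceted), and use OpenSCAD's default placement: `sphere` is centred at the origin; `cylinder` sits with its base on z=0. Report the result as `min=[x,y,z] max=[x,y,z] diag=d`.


A = translate([-2.3, 1.5, 14.2]) cylinder(h=18, r=3.6) → bbox [-5.9,-2.1,14.2] .. [1.3,5.1,32.2]
B = sphere(r=9.1) → bbox [-9.1,-9.1,-9.1] .. [9.1,9.1,9.1]
lo = A.lo+B.lo = [-5.9-9.1, -2.1-9.1, 14.2-9.1] = [-15.000,-11.200,5.100]
hi = A.hi+B.hi = [1.3+9.1, 5.1+9.1, 32.2+9.1] = [10.400,14.200,41.300]
diag = √(25.4²+25.4²+36.2²) = √2600.76 = 50.998

min=[-15.000,-11.200,5.100] max=[10.400,14.200,41.300] diag=50.998


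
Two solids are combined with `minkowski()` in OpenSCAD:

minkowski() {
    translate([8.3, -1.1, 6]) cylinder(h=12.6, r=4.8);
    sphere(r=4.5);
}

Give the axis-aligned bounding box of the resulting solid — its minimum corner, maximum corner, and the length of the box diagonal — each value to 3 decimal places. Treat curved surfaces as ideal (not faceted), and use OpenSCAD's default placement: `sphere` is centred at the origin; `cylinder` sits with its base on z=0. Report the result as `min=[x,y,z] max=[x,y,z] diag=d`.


A = translate([8.3, -1.1, 6]) cylinder(h=12.6, r=4.8) → bbox [3.5,-5.9,6] .. [13.1,3.7,18.6]
B = sphere(r=4.5) → bbox [-4.5,-4.5,-4.5] .. [4.5,4.5,4.5]
lo = A.lo+B.lo = [3.5-4.5, -5.9-4.5, 6-4.5] = [-1.000,-10.400,1.500]
hi = A.hi+B.hi = [13.1+4.5, 3.7+4.5, 18.6+4.5] = [17.600,8.200,23.100]
diag = √(18.6²+18.6²+21.6²) = √1158.48 = 34.036

min=[-1.000,-10.400,1.500] max=[17.600,8.200,23.100] diag=34.036


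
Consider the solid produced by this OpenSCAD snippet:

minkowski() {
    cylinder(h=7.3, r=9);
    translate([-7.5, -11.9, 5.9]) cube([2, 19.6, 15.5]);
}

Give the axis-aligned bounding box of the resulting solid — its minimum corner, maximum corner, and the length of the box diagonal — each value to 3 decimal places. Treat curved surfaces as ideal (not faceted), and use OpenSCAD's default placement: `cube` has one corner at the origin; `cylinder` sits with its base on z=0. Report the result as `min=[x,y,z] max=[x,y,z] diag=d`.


A = translate([-7.5, -11.9, 5.9]) cube([2, 19.6, 15.5]) → bbox [-7.5,-11.9,5.9] .. [-5.5,7.7,21.4]
B = cylinder(h=7.3, r=9) → bbox [-9,-9,0] .. [9,9,7.3]
lo = A.lo+B.lo = [-7.5-9, -11.9-9, 5.9+0] = [-16.500,-20.900,5.900]
hi = A.hi+B.hi = [-5.5+9, 7.7+9, 21.4+7.3] = [3.500,16.700,28.700]
diag = √(20²+37.6²+22.8²) = √2333.6 = 48.307

min=[-16.500,-20.900,5.900] max=[3.500,16.700,28.700] diag=48.307


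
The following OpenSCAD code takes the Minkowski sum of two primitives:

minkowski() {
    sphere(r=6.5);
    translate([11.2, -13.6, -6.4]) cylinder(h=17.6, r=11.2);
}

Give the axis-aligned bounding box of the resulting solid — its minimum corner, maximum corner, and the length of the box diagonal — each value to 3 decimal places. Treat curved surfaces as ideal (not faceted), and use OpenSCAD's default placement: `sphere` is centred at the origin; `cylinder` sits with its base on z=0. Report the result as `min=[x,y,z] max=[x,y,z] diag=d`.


min=[-6.500,-31.300,-12.900] max=[28.900,4.100,17.700] diag=58.674

A = translate([11.2, -13.6, -6.4]) cylinder(h=17.6, r=11.2) → bbox [0,-24.8,-6.4] .. [22.4,-2.4,11.2]
B = sphere(r=6.5) → bbox [-6.5,-6.5,-6.5] .. [6.5,6.5,6.5]
lo = A.lo+B.lo = [0-6.5, -24.8-6.5, -6.4-6.5] = [-6.500,-31.300,-12.900]
hi = A.hi+B.hi = [22.4+6.5, -2.4+6.5, 11.2+6.5] = [28.900,4.100,17.700]
diag = √(35.4²+35.4²+30.6²) = √3442.68 = 58.674


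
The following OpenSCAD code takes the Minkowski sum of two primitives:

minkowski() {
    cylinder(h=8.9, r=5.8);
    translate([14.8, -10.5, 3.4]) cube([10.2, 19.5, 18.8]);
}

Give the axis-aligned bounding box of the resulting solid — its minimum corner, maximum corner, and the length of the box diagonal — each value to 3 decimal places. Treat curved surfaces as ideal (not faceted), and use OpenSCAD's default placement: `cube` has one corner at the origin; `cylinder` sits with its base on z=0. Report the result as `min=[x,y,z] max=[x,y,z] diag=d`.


min=[9.000,-16.300,3.400] max=[30.800,14.800,31.100] diag=47.008

A = translate([14.8, -10.5, 3.4]) cube([10.2, 19.5, 18.8]) → bbox [14.8,-10.5,3.4] .. [25,9,22.2]
B = cylinder(h=8.9, r=5.8) → bbox [-5.8,-5.8,0] .. [5.8,5.8,8.9]
lo = A.lo+B.lo = [14.8-5.8, -10.5-5.8, 3.4+0] = [9.000,-16.300,3.400]
hi = A.hi+B.hi = [25+5.8, 9+5.8, 22.2+8.9] = [30.800,14.800,31.100]
diag = √(21.8²+31.1²+27.7²) = √2209.74 = 47.008


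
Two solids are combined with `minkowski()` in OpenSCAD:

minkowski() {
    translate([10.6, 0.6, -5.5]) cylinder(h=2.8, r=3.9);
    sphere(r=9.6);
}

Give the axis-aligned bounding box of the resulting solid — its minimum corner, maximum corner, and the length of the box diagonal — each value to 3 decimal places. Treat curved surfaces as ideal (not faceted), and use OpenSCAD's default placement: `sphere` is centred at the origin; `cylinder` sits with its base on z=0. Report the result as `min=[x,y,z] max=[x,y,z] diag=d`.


min=[-2.900,-12.900,-15.100] max=[24.100,14.100,6.900] diag=44.068

A = translate([10.6, 0.6, -5.5]) cylinder(h=2.8, r=3.9) → bbox [6.7,-3.3,-5.5] .. [14.5,4.5,-2.7]
B = sphere(r=9.6) → bbox [-9.6,-9.6,-9.6] .. [9.6,9.6,9.6]
lo = A.lo+B.lo = [6.7-9.6, -3.3-9.6, -5.5-9.6] = [-2.900,-12.900,-15.100]
hi = A.hi+B.hi = [14.5+9.6, 4.5+9.6, -2.7+9.6] = [24.100,14.100,6.900]
diag = √(27²+27²+22²) = √1942 = 44.068


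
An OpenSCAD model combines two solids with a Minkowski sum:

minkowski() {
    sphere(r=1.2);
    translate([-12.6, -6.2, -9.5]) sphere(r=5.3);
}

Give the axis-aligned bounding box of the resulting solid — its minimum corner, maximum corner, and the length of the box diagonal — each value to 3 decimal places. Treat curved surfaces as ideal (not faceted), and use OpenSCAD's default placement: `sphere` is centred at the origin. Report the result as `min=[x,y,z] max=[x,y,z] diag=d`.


A = translate([-12.6, -6.2, -9.5]) sphere(r=5.3) → bbox [-17.9,-11.5,-14.8] .. [-7.3,-0.9,-4.2]
B = sphere(r=1.2) → bbox [-1.2,-1.2,-1.2] .. [1.2,1.2,1.2]
lo = A.lo+B.lo = [-17.9-1.2, -11.5-1.2, -14.8-1.2] = [-19.100,-12.700,-16.000]
hi = A.hi+B.hi = [-7.3+1.2, -0.9+1.2, -4.2+1.2] = [-6.100,0.300,-3.000]
diag = √(13²+13²+13²) = √507 = 22.517

min=[-19.100,-12.700,-16.000] max=[-6.100,0.300,-3.000] diag=22.517


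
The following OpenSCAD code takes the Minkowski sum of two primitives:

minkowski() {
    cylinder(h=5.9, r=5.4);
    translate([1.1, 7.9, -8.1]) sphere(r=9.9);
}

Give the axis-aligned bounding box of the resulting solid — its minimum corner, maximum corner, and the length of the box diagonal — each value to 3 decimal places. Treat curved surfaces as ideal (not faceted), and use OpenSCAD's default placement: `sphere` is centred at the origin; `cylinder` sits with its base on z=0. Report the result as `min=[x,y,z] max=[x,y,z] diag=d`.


min=[-14.200,-7.400,-18.000] max=[16.400,23.200,7.700] diag=50.331

A = translate([1.1, 7.9, -8.1]) sphere(r=9.9) → bbox [-8.8,-2,-18] .. [11,17.8,1.8]
B = cylinder(h=5.9, r=5.4) → bbox [-5.4,-5.4,0] .. [5.4,5.4,5.9]
lo = A.lo+B.lo = [-8.8-5.4, -2-5.4, -18+0] = [-14.200,-7.400,-18.000]
hi = A.hi+B.hi = [11+5.4, 17.8+5.4, 1.8+5.9] = [16.400,23.200,7.700]
diag = √(30.6²+30.6²+25.7²) = √2533.21 = 50.331


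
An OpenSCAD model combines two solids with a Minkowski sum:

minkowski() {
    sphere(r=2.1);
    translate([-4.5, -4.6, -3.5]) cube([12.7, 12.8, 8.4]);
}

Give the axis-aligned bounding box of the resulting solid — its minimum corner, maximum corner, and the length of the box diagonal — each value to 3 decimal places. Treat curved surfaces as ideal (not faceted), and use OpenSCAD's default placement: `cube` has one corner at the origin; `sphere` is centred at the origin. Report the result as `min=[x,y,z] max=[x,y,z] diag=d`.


min=[-6.600,-6.700,-5.600] max=[10.300,10.300,7.000] diag=27.081

A = translate([-4.5, -4.6, -3.5]) cube([12.7, 12.8, 8.4]) → bbox [-4.5,-4.6,-3.5] .. [8.2,8.2,4.9]
B = sphere(r=2.1) → bbox [-2.1,-2.1,-2.1] .. [2.1,2.1,2.1]
lo = A.lo+B.lo = [-4.5-2.1, -4.6-2.1, -3.5-2.1] = [-6.600,-6.700,-5.600]
hi = A.hi+B.hi = [8.2+2.1, 8.2+2.1, 4.9+2.1] = [10.300,10.300,7.000]
diag = √(16.9²+17²+12.6²) = √733.37 = 27.081


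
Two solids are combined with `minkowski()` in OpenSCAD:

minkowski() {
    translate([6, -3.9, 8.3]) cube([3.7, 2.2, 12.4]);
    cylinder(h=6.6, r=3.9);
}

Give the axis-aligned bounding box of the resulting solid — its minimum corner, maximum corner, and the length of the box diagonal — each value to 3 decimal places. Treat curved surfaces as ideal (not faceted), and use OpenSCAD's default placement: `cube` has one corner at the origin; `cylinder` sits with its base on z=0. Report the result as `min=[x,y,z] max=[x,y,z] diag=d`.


min=[2.100,-7.800,8.300] max=[13.600,2.200,27.300] diag=24.357

A = translate([6, -3.9, 8.3]) cube([3.7, 2.2, 12.4]) → bbox [6,-3.9,8.3] .. [9.7,-1.7,20.7]
B = cylinder(h=6.6, r=3.9) → bbox [-3.9,-3.9,0] .. [3.9,3.9,6.6]
lo = A.lo+B.lo = [6-3.9, -3.9-3.9, 8.3+0] = [2.100,-7.800,8.300]
hi = A.hi+B.hi = [9.7+3.9, -1.7+3.9, 20.7+6.6] = [13.600,2.200,27.300]
diag = √(11.5²+10²+19²) = √593.25 = 24.357


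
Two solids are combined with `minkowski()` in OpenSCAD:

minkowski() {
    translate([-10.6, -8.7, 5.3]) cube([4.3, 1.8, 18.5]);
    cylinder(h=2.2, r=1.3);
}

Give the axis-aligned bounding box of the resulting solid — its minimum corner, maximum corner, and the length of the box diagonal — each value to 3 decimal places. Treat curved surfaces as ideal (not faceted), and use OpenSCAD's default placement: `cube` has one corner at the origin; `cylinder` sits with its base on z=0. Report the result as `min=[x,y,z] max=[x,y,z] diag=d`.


min=[-11.900,-10.000,5.300] max=[-5.000,-5.600,26.000] diag=22.259

A = translate([-10.6, -8.7, 5.3]) cube([4.3, 1.8, 18.5]) → bbox [-10.6,-8.7,5.3] .. [-6.3,-6.9,23.8]
B = cylinder(h=2.2, r=1.3) → bbox [-1.3,-1.3,0] .. [1.3,1.3,2.2]
lo = A.lo+B.lo = [-10.6-1.3, -8.7-1.3, 5.3+0] = [-11.900,-10.000,5.300]
hi = A.hi+B.hi = [-6.3+1.3, -6.9+1.3, 23.8+2.2] = [-5.000,-5.600,26.000]
diag = √(6.9²+4.4²+20.7²) = √495.46 = 22.259


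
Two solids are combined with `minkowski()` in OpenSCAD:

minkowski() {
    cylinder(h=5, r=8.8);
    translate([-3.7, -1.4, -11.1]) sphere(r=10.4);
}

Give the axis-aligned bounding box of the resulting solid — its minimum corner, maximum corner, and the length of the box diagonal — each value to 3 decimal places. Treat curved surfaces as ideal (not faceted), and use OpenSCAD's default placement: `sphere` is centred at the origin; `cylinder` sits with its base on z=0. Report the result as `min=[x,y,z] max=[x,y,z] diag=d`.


A = translate([-3.7, -1.4, -11.1]) sphere(r=10.4) → bbox [-14.1,-11.8,-21.5] .. [6.7,9,-0.7]
B = cylinder(h=5, r=8.8) → bbox [-8.8,-8.8,0] .. [8.8,8.8,5]
lo = A.lo+B.lo = [-14.1-8.8, -11.8-8.8, -21.5+0] = [-22.900,-20.600,-21.500]
hi = A.hi+B.hi = [6.7+8.8, 9+8.8, -0.7+5] = [15.500,17.800,4.300]
diag = √(38.4²+38.4²+25.8²) = √3614.76 = 60.123

min=[-22.900,-20.600,-21.500] max=[15.500,17.800,4.300] diag=60.123


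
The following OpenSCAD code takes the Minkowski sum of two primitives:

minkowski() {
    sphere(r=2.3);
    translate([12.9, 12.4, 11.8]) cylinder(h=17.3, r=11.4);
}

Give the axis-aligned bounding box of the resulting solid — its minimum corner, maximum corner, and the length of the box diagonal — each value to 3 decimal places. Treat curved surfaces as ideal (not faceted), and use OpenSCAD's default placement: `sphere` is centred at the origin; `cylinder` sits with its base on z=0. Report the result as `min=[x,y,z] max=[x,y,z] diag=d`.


min=[-0.800,-1.300,9.500] max=[26.600,26.100,31.400] diag=44.510

A = translate([12.9, 12.4, 11.8]) cylinder(h=17.3, r=11.4) → bbox [1.5,1,11.8] .. [24.3,23.8,29.1]
B = sphere(r=2.3) → bbox [-2.3,-2.3,-2.3] .. [2.3,2.3,2.3]
lo = A.lo+B.lo = [1.5-2.3, 1-2.3, 11.8-2.3] = [-0.800,-1.300,9.500]
hi = A.hi+B.hi = [24.3+2.3, 23.8+2.3, 29.1+2.3] = [26.600,26.100,31.400]
diag = √(27.4²+27.4²+21.9²) = √1981.13 = 44.510


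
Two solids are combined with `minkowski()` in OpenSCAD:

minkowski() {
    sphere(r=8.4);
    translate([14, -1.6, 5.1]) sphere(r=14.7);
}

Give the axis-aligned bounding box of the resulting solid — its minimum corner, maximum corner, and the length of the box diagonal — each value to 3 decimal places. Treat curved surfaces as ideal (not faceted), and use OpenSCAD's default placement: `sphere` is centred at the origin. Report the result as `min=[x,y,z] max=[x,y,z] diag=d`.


min=[-9.100,-24.700,-18.000] max=[37.100,21.500,28.200] diag=80.021

A = translate([14, -1.6, 5.1]) sphere(r=14.7) → bbox [-0.7,-16.3,-9.6] .. [28.7,13.1,19.8]
B = sphere(r=8.4) → bbox [-8.4,-8.4,-8.4] .. [8.4,8.4,8.4]
lo = A.lo+B.lo = [-0.7-8.4, -16.3-8.4, -9.6-8.4] = [-9.100,-24.700,-18.000]
hi = A.hi+B.hi = [28.7+8.4, 13.1+8.4, 19.8+8.4] = [37.100,21.500,28.200]
diag = √(46.2²+46.2²+46.2²) = √6403.32 = 80.021


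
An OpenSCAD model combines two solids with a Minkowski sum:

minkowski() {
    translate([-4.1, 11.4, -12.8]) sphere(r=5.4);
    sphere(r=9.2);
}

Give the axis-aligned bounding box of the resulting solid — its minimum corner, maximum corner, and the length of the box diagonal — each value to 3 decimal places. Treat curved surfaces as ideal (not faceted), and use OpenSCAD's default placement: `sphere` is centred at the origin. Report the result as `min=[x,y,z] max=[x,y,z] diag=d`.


A = translate([-4.1, 11.4, -12.8]) sphere(r=5.4) → bbox [-9.5,6,-18.2] .. [1.3,16.8,-7.4]
B = sphere(r=9.2) → bbox [-9.2,-9.2,-9.2] .. [9.2,9.2,9.2]
lo = A.lo+B.lo = [-9.5-9.2, 6-9.2, -18.2-9.2] = [-18.700,-3.200,-27.400]
hi = A.hi+B.hi = [1.3+9.2, 16.8+9.2, -7.4+9.2] = [10.500,26.000,1.800]
diag = √(29.2²+29.2²+29.2²) = √2557.92 = 50.576

min=[-18.700,-3.200,-27.400] max=[10.500,26.000,1.800] diag=50.576


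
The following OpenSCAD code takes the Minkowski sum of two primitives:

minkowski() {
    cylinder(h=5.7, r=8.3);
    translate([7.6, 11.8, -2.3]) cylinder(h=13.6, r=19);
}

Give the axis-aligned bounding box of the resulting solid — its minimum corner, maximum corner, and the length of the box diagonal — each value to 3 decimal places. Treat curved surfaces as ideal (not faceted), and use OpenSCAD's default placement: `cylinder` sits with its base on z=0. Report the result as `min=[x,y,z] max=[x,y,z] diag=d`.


min=[-19.700,-15.500,-2.300] max=[34.900,39.100,17.000] diag=79.592

A = translate([7.6, 11.8, -2.3]) cylinder(h=13.6, r=19) → bbox [-11.4,-7.2,-2.3] .. [26.6,30.8,11.3]
B = cylinder(h=5.7, r=8.3) → bbox [-8.3,-8.3,0] .. [8.3,8.3,5.7]
lo = A.lo+B.lo = [-11.4-8.3, -7.2-8.3, -2.3+0] = [-19.700,-15.500,-2.300]
hi = A.hi+B.hi = [26.6+8.3, 30.8+8.3, 11.3+5.7] = [34.900,39.100,17.000]
diag = √(54.6²+54.6²+19.3²) = √6334.81 = 79.592


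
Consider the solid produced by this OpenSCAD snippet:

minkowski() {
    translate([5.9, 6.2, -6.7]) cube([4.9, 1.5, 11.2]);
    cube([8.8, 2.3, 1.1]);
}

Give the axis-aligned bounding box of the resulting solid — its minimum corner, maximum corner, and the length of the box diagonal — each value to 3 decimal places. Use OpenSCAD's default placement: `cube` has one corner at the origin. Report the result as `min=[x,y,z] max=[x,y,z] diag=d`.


min=[5.900,6.200,-6.700] max=[19.600,10.000,5.600] diag=18.799

A = translate([5.9, 6.2, -6.7]) cube([4.9, 1.5, 11.2]) → bbox [5.9,6.2,-6.7] .. [10.8,7.7,4.5]
B = cube([8.8, 2.3, 1.1]) → bbox [0,0,0] .. [8.8,2.3,1.1]
lo = A.lo+B.lo = [5.9+0, 6.2+0, -6.7+0] = [5.900,6.200,-6.700]
hi = A.hi+B.hi = [10.8+8.8, 7.7+2.3, 4.5+1.1] = [19.600,10.000,5.600]
diag = √(13.7²+3.8²+12.3²) = √353.42 = 18.799


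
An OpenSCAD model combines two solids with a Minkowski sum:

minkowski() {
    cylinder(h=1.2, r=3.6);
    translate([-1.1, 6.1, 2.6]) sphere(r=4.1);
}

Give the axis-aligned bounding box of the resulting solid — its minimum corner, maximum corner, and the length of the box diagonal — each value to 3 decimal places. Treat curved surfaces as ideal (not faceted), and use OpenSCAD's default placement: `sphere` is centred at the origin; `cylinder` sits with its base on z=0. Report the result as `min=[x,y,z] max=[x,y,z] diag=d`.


A = translate([-1.1, 6.1, 2.6]) sphere(r=4.1) → bbox [-5.2,2,-1.5] .. [3,10.2,6.7]
B = cylinder(h=1.2, r=3.6) → bbox [-3.6,-3.6,0] .. [3.6,3.6,1.2]
lo = A.lo+B.lo = [-5.2-3.6, 2-3.6, -1.5+0] = [-8.800,-1.600,-1.500]
hi = A.hi+B.hi = [3+3.6, 10.2+3.6, 6.7+1.2] = [6.600,13.800,7.900]
diag = √(15.4²+15.4²+9.4²) = √562.68 = 23.721

min=[-8.800,-1.600,-1.500] max=[6.600,13.800,7.900] diag=23.721


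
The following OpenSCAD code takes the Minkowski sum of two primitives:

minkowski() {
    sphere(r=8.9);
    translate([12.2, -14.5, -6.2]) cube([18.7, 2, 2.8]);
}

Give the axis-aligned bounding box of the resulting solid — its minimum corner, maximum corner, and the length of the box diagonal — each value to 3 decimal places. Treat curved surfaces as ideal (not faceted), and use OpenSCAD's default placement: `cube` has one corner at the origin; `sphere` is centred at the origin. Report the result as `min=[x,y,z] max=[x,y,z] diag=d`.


min=[3.300,-23.400,-15.100] max=[39.800,-3.600,5.500] diag=46.354

A = translate([12.2, -14.5, -6.2]) cube([18.7, 2, 2.8]) → bbox [12.2,-14.5,-6.2] .. [30.9,-12.5,-3.4]
B = sphere(r=8.9) → bbox [-8.9,-8.9,-8.9] .. [8.9,8.9,8.9]
lo = A.lo+B.lo = [12.2-8.9, -14.5-8.9, -6.2-8.9] = [3.300,-23.400,-15.100]
hi = A.hi+B.hi = [30.9+8.9, -12.5+8.9, -3.4+8.9] = [39.800,-3.600,5.500]
diag = √(36.5²+19.8²+20.6²) = √2148.65 = 46.354


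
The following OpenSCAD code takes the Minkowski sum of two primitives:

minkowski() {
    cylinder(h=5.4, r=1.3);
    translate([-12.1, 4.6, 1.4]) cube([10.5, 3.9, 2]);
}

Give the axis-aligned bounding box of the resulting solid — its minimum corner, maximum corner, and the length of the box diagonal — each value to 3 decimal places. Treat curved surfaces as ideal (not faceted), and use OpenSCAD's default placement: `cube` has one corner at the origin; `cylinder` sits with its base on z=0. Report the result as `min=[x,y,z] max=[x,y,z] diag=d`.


A = translate([-12.1, 4.6, 1.4]) cube([10.5, 3.9, 2]) → bbox [-12.1,4.6,1.4] .. [-1.6,8.5,3.4]
B = cylinder(h=5.4, r=1.3) → bbox [-1.3,-1.3,0] .. [1.3,1.3,5.4]
lo = A.lo+B.lo = [-12.1-1.3, 4.6-1.3, 1.4+0] = [-13.400,3.300,1.400]
hi = A.hi+B.hi = [-1.6+1.3, 8.5+1.3, 3.4+5.4] = [-0.300,9.800,8.800]
diag = √(13.1²+6.5²+7.4²) = √268.62 = 16.390

min=[-13.400,3.300,1.400] max=[-0.300,9.800,8.800] diag=16.390


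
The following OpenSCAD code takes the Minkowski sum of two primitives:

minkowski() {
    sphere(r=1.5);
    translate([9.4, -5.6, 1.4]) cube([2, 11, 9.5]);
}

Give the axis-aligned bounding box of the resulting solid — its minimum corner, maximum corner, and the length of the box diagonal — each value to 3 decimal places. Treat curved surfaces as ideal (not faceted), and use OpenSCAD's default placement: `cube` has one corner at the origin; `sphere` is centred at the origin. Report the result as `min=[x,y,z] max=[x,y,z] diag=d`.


A = translate([9.4, -5.6, 1.4]) cube([2, 11, 9.5]) → bbox [9.4,-5.6,1.4] .. [11.4,5.4,10.9]
B = sphere(r=1.5) → bbox [-1.5,-1.5,-1.5] .. [1.5,1.5,1.5]
lo = A.lo+B.lo = [9.4-1.5, -5.6-1.5, 1.4-1.5] = [7.900,-7.100,-0.100]
hi = A.hi+B.hi = [11.4+1.5, 5.4+1.5, 10.9+1.5] = [12.900,6.900,12.400]
diag = √(5²+14²+12.5²) = √377.25 = 19.423

min=[7.900,-7.100,-0.100] max=[12.900,6.900,12.400] diag=19.423
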